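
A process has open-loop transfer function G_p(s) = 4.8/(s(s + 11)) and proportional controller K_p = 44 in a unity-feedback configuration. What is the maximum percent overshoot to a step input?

27.7%

From 1 + K_pG_p(s) = 0: s² + 11s + 211.2 = 0 ⇒ ω_n = 14.53, ζ = 0.3785.
%OS = 100·exp(−πζ/√(1−ζ²)) = 100·exp(−π·0.3785/√0.8568) = 27.7%.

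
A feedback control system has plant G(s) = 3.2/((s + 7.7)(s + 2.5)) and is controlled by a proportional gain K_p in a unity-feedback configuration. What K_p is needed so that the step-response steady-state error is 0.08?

K_p = 69.2

The loop is type 0, so e_ss(step) = 1/(1 + K_pos) with K_pos = K_p·G(0).
G(0) = 0.1662. Require 1/(1 + K_p·0.1662) = 0.08, so 1 + 0.1662·K_p = 12.5.
K_p = (12.5 − 1)/0.1662 = 69.2.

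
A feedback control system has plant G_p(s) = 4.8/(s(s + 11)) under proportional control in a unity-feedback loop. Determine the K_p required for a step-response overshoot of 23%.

From %OS = 100·exp(−πζ/√(1−ζ²)) = 23%, ζ = −ln(0.23)/√(π²+ln²(0.23)) = 0.4237.
Characteristic equation s² + 11s + 4.8K_p = 0 gives ζ = 11/(2√(4.8K_p)).
Setting ζ = 0.4237: √(4.8K_p) = 11/(2·0.4237) = 12.98, so K_p = 168.5/4.8 = 35.1.

K_p = 35.1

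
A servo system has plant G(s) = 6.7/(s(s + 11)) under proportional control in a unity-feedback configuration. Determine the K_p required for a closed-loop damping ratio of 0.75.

Closed-loop characteristic equation: s² + 11s + K_p·6.7 = 0.
So ω_n = √(6.7K_p) and 2ζω_n = 11, giving ζ = 11/(2√(6.7K_p)).
Setting ζ = 0.75: √(6.7K_p) = 11/(2·0.75) = 7.333, so K_p = 53.78/6.7 = 8.03.

K_p = 8.03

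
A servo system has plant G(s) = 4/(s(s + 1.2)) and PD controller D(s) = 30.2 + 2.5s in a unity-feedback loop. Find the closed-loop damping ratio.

Forward path: (30.2 + 2.5s)·4/(s(s+1.2)). The closed-loop characteristic equation is s² + (1.2 + 4·2.5)s + 4·30.2 = 0.
That is s² + 11.2s + 120.8 = 0, so ω_n = 10.99 rad/s and ζ = 11.2/(2·10.99) = 0.5095.

ζ = 0.51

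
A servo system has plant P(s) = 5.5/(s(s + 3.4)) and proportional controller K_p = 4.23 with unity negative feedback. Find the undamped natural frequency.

ω_n = 4.82 rad/s

With unity feedback the closed-loop characteristic equation is s² + 3.4s + 4.23·5.5 = s² + 3.4s + 23.27 = 0.
So ω_n² = 23.27 ⇒ ω_n = 4.823 rad/s, and ζ = 3.4/(2ω_n) = 0.352.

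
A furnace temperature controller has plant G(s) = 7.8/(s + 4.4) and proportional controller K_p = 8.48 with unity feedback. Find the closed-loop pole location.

Closed-loop transfer function: T(s) = K_p·G(s)/(1 + K_p·G(s)) = 66.14/(s + 4.4 + 66.14) = 66.14/(s + 70.54).
The closed-loop pole is at s = −70.54.

s = -70.54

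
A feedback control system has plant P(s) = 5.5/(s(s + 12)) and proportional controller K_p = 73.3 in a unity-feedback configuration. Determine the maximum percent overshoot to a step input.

Closed-loop characteristic equation: s² + 12s + 403.1 = 0, so ω_n = 20.08 rad/s and ζ = 12/(2·20.08) = 0.2988.
%OS = 100·exp(−πζ/√(1−ζ²)) = 100·exp(−π·0.2988/√0.9107) = 37.4%.

37.4%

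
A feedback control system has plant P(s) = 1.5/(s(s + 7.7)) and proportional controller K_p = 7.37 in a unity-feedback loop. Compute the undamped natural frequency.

1 + K_p·P(s) = 0 gives s² + 7.7s + 11.05 = 0.
Matching s² + 2ζω_n s + ω_n²: ω_n = √11.05 = 3.325 rad/s and 2ζω_n = 7.7, so ζ = 7.7/(2·3.325) = 1.16.

ω_n = 3.32 rad/s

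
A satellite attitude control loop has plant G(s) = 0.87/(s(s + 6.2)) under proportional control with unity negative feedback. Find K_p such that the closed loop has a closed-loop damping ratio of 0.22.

Closed-loop characteristic equation: s² + 6.2s + K_p·0.87 = 0.
So ω_n = √(0.87K_p) and 2ζω_n = 6.2, giving ζ = 6.2/(2√(0.87K_p)).
Setting ζ = 0.22: √(0.87K_p) = 6.2/(2·0.22) = 14.09, so K_p = 198.6/0.87 = 228.

K_p = 228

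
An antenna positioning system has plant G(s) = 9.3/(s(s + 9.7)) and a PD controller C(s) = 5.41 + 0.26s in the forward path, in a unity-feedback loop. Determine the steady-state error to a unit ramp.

0.193

The loop has one pole at the origin (type 1). Velocity error constant K_v = lim_{s→0} s·C(s)G(s) = 5.41·9.3/9.7 = 5.187.
Steady-state error to a unit ramp: e_ss = 1/K_v = 0.193.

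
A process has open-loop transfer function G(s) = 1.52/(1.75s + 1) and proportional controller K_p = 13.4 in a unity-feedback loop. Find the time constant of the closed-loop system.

τ = 0.0819 s

Closed loop: T(s) = K_p·G/(1+K_p·G) = 20.37/(1.75s + 1 + 20.37), with pole at s = −(1 + 20.37)/1.75 = −12.21.
Closed-loop time constant τ = 1/12.21 = 0.0819 s.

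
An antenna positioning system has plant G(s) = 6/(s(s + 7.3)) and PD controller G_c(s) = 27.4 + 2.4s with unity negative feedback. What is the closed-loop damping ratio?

Forward path: (27.4 + 2.4s)·6/(s(s+7.3)). The closed-loop characteristic equation is s² + (7.3 + 6·2.4)s + 6·27.4 = 0.
That is s² + 21.7s + 164.4 = 0, so ω_n = 12.82 rad/s and ζ = 21.7/(2·12.82) = 0.8462.

ζ = 0.846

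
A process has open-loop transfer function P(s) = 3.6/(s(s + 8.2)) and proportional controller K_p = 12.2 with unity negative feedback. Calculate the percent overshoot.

Closed-loop characteristic equation: s² + 8.2s + 43.92 = 0, so ω_n = 6.627 rad/s and ζ = 8.2/(2·6.627) = 0.6187.
%OS = 100·exp(−πζ/√(1−ζ²)) = 100·exp(−π·0.6187/√0.6173) = 8.43%.

8.43%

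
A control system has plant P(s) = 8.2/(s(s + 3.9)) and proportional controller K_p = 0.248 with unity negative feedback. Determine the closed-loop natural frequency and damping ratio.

ω_n = 1.43 rad/s, ζ = 1.37

The closed-loop denominator is s(s+3.9) + 0.248·8.2 = s² + 3.9s + 2.034.
Matching s² + 2ζω_n s + ω_n²: ω_n = √2.034 = 1.426 rad/s and 2ζω_n = 3.9, so ζ = 3.9/(2·1.426) = 1.37.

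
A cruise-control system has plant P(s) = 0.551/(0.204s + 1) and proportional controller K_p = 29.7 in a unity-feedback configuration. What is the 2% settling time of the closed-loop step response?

Closed loop: T(s) = K_p·P/(1+K_p·P) = 16.36/(0.204s + 1 + 16.36), with pole at s = −(1 + 16.36)/0.204 = −85.12.
τ = 1/85.12 = 0.01175 s, so 2% settling time ≈ 4τ = 0.047 s.

T_s ≈ 0.047 s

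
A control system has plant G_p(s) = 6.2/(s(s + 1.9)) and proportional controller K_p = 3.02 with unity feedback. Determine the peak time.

Closed-loop characteristic equation: s² + 1.9s + 18.72 = 0, so ω_n = 4.327 rad/s and ζ = 1.9/(2·4.327) = 0.2195.
Damped frequency ω_d = ω_n√(1−ζ²) = 4.222 rad/s, so peak time T_p = π/ω_d = 0.744 s.

T_p = 0.744 s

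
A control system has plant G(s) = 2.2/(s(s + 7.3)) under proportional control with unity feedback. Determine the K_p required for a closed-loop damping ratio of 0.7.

K_p = 12.4

Closed-loop characteristic equation: s² + 7.3s + K_p·2.2 = 0.
So ω_n = √(2.2K_p) and 2ζω_n = 7.3, giving ζ = 7.3/(2√(2.2K_p)).
Setting ζ = 0.7: √(2.2K_p) = 7.3/(2·0.7) = 5.214, so K_p = 27.19/2.2 = 12.4.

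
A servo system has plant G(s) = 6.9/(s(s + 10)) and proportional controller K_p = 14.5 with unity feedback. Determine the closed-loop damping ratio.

ζ = 0.5

1 + K_p·G(s) = 0 gives s² + 10s + 100.1 = 0.
So ω_n² = 100.1 ⇒ ω_n = 10 rad/s, and ζ = 10/(2ω_n) = 0.5.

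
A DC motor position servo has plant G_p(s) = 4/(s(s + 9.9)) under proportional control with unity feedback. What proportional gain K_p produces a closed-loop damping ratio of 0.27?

Closed-loop characteristic equation: s² + 9.9s + K_p·4 = 0.
So ω_n = √(4K_p) and 2ζω_n = 9.9, giving ζ = 9.9/(2√(4K_p)).
Setting ζ = 0.27: √(4K_p) = 9.9/(2·0.27) = 18.33, so K_p = 336.1/4 = 84.

K_p = 84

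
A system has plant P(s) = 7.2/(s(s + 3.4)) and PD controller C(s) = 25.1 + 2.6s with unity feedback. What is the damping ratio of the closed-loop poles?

Forward path: (25.1 + 2.6s)·7.2/(s(s+3.4)). The closed-loop characteristic equation is s² + (3.4 + 7.2·2.6)s + 7.2·25.1 = 0.
That is s² + 22.12s + 180.7 = 0, so ω_n = 13.44 rad/s and ζ = 22.12/(2·13.44) = 0.8227.

ζ = 0.823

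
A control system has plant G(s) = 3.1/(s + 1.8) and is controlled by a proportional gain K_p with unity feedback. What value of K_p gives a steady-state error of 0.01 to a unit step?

For a type-0 loop with proportional control, e_ss = 1/(1 + K_p·G(0)).
G(0) = 1.722. Require 1/(1 + K_p·1.722) = 0.01, so 1 + 1.722·K_p = 100.
K_p = (100 − 1)/1.722 = 57.5.

K_p = 57.5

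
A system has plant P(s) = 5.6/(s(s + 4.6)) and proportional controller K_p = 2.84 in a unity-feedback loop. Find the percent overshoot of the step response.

From 1 + K_pP(s) = 0: s² + 4.6s + 15.9 = 0 ⇒ ω_n = 3.988, ζ = 0.5767.
%OS = 100·exp(−πζ/√(1−ζ²)) = 100·exp(−π·0.5767/√0.6674) = 10.9%.

10.9%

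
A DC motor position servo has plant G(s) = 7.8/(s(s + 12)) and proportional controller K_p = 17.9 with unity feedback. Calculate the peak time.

T_p = 0.309 s

Closed-loop characteristic equation: s² + 12s + 139.6 = 0, so ω_n = 11.82 rad/s and ζ = 12/(2·11.82) = 0.5078.
Damped frequency ω_d = ω_n√(1−ζ²) = 10.18 rad/s, so peak time T_p = π/ω_d = 0.309 s.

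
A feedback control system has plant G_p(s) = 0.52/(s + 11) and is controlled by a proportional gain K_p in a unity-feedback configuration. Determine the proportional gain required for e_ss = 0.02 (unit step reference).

The loop is type 0, so e_ss(step) = 1/(1 + K_pos) with K_pos = K_p·G_p(0).
G_p(0) = 0.04727. Require 1/(1 + K_p·0.04727) = 0.02, so 1 + 0.04727·K_p = 50.
K_p = (50 − 1)/0.04727 = 1040.

K_p = 1040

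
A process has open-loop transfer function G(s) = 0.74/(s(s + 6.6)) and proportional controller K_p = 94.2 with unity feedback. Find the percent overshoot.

25.9%

Closed-loop characteristic equation: s² + 6.6s + 69.71 = 0, so ω_n = 8.349 rad/s and ζ = 6.6/(2·8.349) = 0.3953.
%OS = 100·exp(−πζ/√(1−ζ²)) = 100·exp(−π·0.3953/√0.8438) = 25.9%.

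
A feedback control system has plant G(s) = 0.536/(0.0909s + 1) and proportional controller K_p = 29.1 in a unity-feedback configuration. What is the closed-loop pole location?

Closed loop: T(s) = K_p·G/(1+K_p·G) = 15.6/(0.0909s + 1 + 15.6), with pole at s = −(1 + 15.6)/0.0909 = −182.6.

s = -182.6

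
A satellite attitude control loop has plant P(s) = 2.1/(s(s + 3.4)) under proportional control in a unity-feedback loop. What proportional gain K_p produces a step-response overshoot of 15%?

K_p = 5.15

From %OS = 100·exp(−πζ/√(1−ζ²)) = 15%, ζ = −ln(0.15)/√(π²+ln²(0.15)) = 0.5169.
Characteristic equation s² + 3.4s + 2.1K_p = 0 gives ζ = 3.4/(2√(2.1K_p)).
Setting ζ = 0.5169: √(2.1K_p) = 3.4/(2·0.5169) = 3.289, so K_p = 10.82/2.1 = 5.15.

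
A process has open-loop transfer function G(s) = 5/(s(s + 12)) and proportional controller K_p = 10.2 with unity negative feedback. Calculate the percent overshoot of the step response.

0.77%

The closed-loop denominator s² + 12s + 51 gives ω_n = √51 = 7.141 and ζ = 12/(2ω_n) = 0.8402.
%OS = 100·exp(−πζ/√(1−ζ²)) = 100·exp(−π·0.8402/√0.2941) = 0.77%.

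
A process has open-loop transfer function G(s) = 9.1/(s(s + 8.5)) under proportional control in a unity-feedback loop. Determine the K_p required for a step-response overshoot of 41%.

From %OS = 100·exp(−πζ/√(1−ζ²)) = 41%, ζ = −ln(0.41)/√(π²+ln²(0.41)) = 0.273.
Characteristic equation s² + 8.5s + 9.1K_p = 0 gives ζ = 8.5/(2√(9.1K_p)).
Setting ζ = 0.273: √(9.1K_p) = 8.5/(2·0.273) = 15.57, so K_p = 242.3/9.1 = 26.6.

K_p = 26.6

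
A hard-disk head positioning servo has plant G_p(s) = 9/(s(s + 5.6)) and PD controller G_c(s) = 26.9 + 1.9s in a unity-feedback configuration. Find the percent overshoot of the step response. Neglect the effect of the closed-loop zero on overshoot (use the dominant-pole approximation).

3.51%

Forward path: (26.9 + 1.9s)·9/(s(s+5.6)). The closed-loop characteristic equation is s² + (5.6 + 9·1.9)s + 9·26.9 = 0.
That is s² + 22.7s + 242.1 = 0, so ω_n = 15.56 rad/s and ζ = 22.7/(2·15.56) = 0.7295.
%OS = 100·exp(−πζ/√(1−ζ²)) = 3.51%.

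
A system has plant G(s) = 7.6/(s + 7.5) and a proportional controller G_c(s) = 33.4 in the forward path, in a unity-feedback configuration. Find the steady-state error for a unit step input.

0.0287

The loop is type 0. Static position error constant K_pos = G_c(0)·G(0) = 33.4·1.013 = 33.85.
Steady-state error to a unit step: e_ss = 1/(1+K_pos) = 1/34.85 = 0.0287.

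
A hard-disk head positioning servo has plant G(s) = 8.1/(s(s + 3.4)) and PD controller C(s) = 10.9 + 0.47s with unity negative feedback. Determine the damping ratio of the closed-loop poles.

ζ = 0.384

Forward path: (10.9 + 0.47s)·8.1/(s(s+3.4)). The closed-loop characteristic equation is s² + (3.4 + 8.1·0.47)s + 8.1·10.9 = 0.
That is s² + 7.207s + 88.29 = 0, so ω_n = 9.396 rad/s and ζ = 7.207/(2·9.396) = 0.3835.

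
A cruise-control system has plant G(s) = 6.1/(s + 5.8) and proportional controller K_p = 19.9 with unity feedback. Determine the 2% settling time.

T_s ≈ 0.0314 s

Closed-loop transfer function: T(s) = K_p·G(s)/(1 + K_p·G(s)) = 121.4/(s + 5.8 + 121.4) = 121.4/(s + 127.2).
Time constant τ = 1/127.2 = 0.007862 s, so the 2% settling time is about 4τ = 0.0314 s.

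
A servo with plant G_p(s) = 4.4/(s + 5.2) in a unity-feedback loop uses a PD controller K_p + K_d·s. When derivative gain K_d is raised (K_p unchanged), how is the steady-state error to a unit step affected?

K_d affects only the transient (the s-coefficient); the DC loop gain, and hence e_ss, depends only on K_p.

unchanged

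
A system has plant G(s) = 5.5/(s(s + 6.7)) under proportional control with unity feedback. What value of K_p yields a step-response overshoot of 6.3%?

From %OS = 100·exp(−πζ/√(1−ζ²)) = 6.3%, ζ = −ln(0.063)/√(π²+ln²(0.063)) = 0.6606.
Characteristic equation s² + 6.7s + 5.5K_p = 0 gives ζ = 6.7/(2√(5.5K_p)).
Setting ζ = 0.6606: √(5.5K_p) = 6.7/(2·0.6606) = 5.071, so K_p = 25.71/5.5 = 4.68.

K_p = 4.68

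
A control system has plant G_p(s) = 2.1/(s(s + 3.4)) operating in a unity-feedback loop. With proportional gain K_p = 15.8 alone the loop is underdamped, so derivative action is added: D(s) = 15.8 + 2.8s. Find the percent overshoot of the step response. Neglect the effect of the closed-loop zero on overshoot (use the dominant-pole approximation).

Forward path: (15.8 + 2.8s)·2.1/(s(s+3.4)). The closed-loop characteristic equation is s² + (3.4 + 2.1·2.8)s + 2.1·15.8 = 0.
That is s² + 9.28s + 33.18 = 0, so ω_n = 5.76 rad/s and ζ = 9.28/(2·5.76) = 0.8055.
%OS = 100·exp(−πζ/√(1−ζ²)) = 1.4%.

1.4%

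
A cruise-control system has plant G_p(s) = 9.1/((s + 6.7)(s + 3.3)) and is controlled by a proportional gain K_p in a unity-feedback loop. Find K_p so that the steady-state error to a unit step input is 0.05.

K_p = 46.2

Steady-state error for a unit step on this type-0 loop is 1/(1 + K_p·G_p(0)).
G_p(0) = 0.4116. Require 1/(1 + K_p·0.4116) = 0.05, so 1 + 0.4116·K_p = 20.
K_p = (20 − 1)/0.4116 = 46.2.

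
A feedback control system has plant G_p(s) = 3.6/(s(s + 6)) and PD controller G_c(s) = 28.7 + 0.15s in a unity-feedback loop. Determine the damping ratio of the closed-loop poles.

ζ = 0.322

Forward path: (28.7 + 0.15s)·3.6/(s(s+6)). The closed-loop characteristic equation is s² + (6 + 3.6·0.15)s + 3.6·28.7 = 0.
That is s² + 6.54s + 103.3 = 0, so ω_n = 10.16 rad/s and ζ = 6.54/(2·10.16) = 0.3217.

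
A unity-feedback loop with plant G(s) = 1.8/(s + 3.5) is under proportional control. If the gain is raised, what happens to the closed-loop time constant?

decrease

Closed-loop pole is at s = −(3.5+K_p·1.8); larger K_p moves it further left, so τ = 1/(3.5+K_p·1.8) decreases.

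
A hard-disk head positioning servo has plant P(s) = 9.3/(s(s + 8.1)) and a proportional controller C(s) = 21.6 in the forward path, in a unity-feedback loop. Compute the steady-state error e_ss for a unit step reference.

The open loop C(s)P(s) has a pole at the origin (type 1), so the static position error constant is infinite and e_ss = 1/(1+∞) = 0.

0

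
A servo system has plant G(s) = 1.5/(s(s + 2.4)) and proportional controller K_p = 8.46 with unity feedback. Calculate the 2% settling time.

T_s ≈ 3.33 s

From 1 + K_pG(s) = 0: s² + 2.4s + 12.69 = 0 ⇒ ω_n = 3.562, ζ = 0.3369.
2% settling time T_s ≈ 4/(ζω_n) = 4/1.2 = 3.33 s.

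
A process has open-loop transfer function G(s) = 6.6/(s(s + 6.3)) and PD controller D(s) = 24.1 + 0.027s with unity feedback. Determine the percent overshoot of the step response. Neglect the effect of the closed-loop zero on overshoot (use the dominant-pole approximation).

Forward path: (24.1 + 0.027s)·6.6/(s(s+6.3)). The closed-loop characteristic equation is s² + (6.3 + 6.6·0.027)s + 6.6·24.1 = 0.
That is s² + 6.478s + 159.1 = 0, so ω_n = 12.61 rad/s and ζ = 6.478/(2·12.61) = 0.2568.
%OS = 100·exp(−πζ/√(1−ζ²)) = 43.4%.

43.4%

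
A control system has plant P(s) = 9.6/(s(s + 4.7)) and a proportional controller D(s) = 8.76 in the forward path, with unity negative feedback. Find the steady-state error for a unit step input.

The open loop D(s)P(s) has a pole at the origin (type 1), so the static position error constant is infinite and e_ss = 1/(1+∞) = 0.

0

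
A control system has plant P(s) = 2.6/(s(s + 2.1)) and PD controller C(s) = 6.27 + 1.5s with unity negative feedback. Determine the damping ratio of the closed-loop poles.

Forward path: (6.27 + 1.5s)·2.6/(s(s+2.1)). The closed-loop characteristic equation is s² + (2.1 + 2.6·1.5)s + 2.6·6.27 = 0.
That is s² + 6s + 16.3 = 0, so ω_n = 4.038 rad/s and ζ = 6/(2·4.038) = 0.743.

ζ = 0.743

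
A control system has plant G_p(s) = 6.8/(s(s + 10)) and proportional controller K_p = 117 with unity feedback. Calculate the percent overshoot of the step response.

56.8%

Closed-loop characteristic equation: s² + 10s + 795.6 = 0, so ω_n = 28.21 rad/s and ζ = 10/(2·28.21) = 0.1773.
%OS = 100·exp(−πζ/√(1−ζ²)) = 100·exp(−π·0.1773/√0.9686) = 56.8%.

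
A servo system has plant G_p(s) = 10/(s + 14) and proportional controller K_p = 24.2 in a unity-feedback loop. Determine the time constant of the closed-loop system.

Closed-loop transfer function: T(s) = K_p·G_p(s)/(1 + K_p·G_p(s)) = 242/(s + 14 + 242) = 242/(s + 256).
Time constant τ = 1/256 = 0.00391 s.

τ = 0.00391 s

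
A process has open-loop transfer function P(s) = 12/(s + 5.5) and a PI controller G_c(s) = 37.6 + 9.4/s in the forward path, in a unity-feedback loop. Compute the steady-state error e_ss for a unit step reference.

The open loop G_c(s)P(s) has a pole at the origin (type 1), so the static position error constant is infinite and e_ss = 1/(1+∞) = 0.

0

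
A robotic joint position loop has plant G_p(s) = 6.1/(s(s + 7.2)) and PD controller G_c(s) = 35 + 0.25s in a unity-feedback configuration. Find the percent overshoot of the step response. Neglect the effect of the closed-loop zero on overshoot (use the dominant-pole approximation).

37.4%

Forward path: (35 + 0.25s)·6.1/(s(s+7.2)). The closed-loop characteristic equation is s² + (7.2 + 6.1·0.25)s + 6.1·35 = 0.
That is s² + 8.725s + 213.5 = 0, so ω_n = 14.61 rad/s and ζ = 8.725/(2·14.61) = 0.2986.
%OS = 100·exp(−πζ/√(1−ζ²)) = 37.4%.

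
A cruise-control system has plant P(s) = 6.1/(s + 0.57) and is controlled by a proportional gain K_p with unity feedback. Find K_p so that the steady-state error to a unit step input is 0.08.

Steady-state error for a unit step on this type-0 loop is 1/(1 + K_p·P(0)).
P(0) = 10.7. Require 1/(1 + K_p·10.7) = 0.08, so 1 + 10.7·K_p = 12.5.
K_p = (12.5 − 1)/10.7 = 1.07.

K_p = 1.07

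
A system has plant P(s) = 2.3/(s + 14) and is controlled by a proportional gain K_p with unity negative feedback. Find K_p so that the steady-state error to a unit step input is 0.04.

The loop is type 0, so e_ss(step) = 1/(1 + K_pos) with K_pos = K_p·P(0).
P(0) = 0.1643. Require 1/(1 + K_p·0.1643) = 0.04, so 1 + 0.1643·K_p = 25.
K_p = (25 − 1)/0.1643 = 146.

K_p = 146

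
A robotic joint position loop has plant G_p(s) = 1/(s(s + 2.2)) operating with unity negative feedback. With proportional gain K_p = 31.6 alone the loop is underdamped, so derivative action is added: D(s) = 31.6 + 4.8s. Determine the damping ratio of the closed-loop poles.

ζ = 0.623

Forward path: (31.6 + 4.8s)·1/(s(s+2.2)). The closed-loop characteristic equation is s² + (2.2 + 1·4.8)s + 1·31.6 = 0.
That is s² + 7s + 31.6 = 0, so ω_n = 5.621 rad/s and ζ = 7/(2·5.621) = 0.6226.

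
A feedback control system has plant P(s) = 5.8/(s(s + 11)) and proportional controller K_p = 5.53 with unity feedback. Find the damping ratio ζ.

1 + K_p·P(s) = 0 gives s² + 11s + 32.07 = 0.
So ω_n² = 32.07 ⇒ ω_n = 5.663 rad/s, and ζ = 11/(2ω_n) = 0.971.

ζ = 0.971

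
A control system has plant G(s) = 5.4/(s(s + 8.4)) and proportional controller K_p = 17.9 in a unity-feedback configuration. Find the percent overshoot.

From 1 + K_pG(s) = 0: s² + 8.4s + 96.66 = 0 ⇒ ω_n = 9.832, ζ = 0.4272.
%OS = 100·exp(−πζ/√(1−ζ²)) = 100·exp(−π·0.4272/√0.8175) = 22.7%.

22.7%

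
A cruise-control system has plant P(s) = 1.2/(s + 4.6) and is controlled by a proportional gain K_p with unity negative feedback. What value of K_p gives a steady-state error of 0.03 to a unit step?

Steady-state error for a unit step on this type-0 loop is 1/(1 + K_p·P(0)).
P(0) = 0.2609. Require 1/(1 + K_p·0.2609) = 0.03, so 1 + 0.2609·K_p = 33.33.
K_p = (33.33 − 1)/0.2609 = 124.

K_p = 124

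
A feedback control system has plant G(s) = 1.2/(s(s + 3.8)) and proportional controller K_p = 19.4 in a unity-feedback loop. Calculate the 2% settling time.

T_s ≈ 2.11 s

Closed-loop characteristic equation: s² + 3.8s + 23.28 = 0, so ω_n = 4.825 rad/s and ζ = 3.8/(2·4.825) = 0.3938.
2% settling time T_s ≈ 4/(ζω_n) = 4/1.9 = 2.11 s.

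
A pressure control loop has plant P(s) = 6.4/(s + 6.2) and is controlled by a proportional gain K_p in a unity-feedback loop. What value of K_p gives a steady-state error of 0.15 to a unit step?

Steady-state error for a unit step on this type-0 loop is 1/(1 + K_p·P(0)).
P(0) = 1.032. Require 1/(1 + K_p·1.032) = 0.15, so 1 + 1.032·K_p = 6.667.
K_p = (6.667 − 1)/1.032 = 5.49.

K_p = 5.49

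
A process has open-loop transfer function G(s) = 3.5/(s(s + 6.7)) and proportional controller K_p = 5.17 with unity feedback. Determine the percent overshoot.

1.81%

From 1 + K_pG(s) = 0: s² + 6.7s + 18.09 = 0 ⇒ ω_n = 4.254, ζ = 0.7875.
%OS = 100·exp(−πζ/√(1−ζ²)) = 100·exp(−π·0.7875/√0.3798) = 1.81%.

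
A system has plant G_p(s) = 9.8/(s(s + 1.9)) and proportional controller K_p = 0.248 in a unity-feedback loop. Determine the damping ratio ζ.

ζ = 0.609

With unity feedback the closed-loop characteristic equation is s² + 1.9s + 0.248·9.8 = s² + 1.9s + 2.43 = 0.
So ω_n² = 2.43 ⇒ ω_n = 1.559 rad/s, and ζ = 1.9/(2ω_n) = 0.609.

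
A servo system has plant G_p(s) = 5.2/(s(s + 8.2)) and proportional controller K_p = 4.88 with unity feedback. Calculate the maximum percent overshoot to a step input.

1.23%

From 1 + K_pG_p(s) = 0: s² + 8.2s + 25.38 = 0 ⇒ ω_n = 5.037, ζ = 0.8139.
%OS = 100·exp(−πζ/√(1−ζ²)) = 100·exp(−π·0.8139/√0.3376) = 1.23%.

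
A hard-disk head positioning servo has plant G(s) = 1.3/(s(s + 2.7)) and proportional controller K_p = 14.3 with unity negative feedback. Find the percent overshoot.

35.5%

From 1 + K_pG(s) = 0: s² + 2.7s + 18.59 = 0 ⇒ ω_n = 4.312, ζ = 0.3131.
%OS = 100·exp(−πζ/√(1−ζ²)) = 100·exp(−π·0.3131/√0.902) = 35.5%.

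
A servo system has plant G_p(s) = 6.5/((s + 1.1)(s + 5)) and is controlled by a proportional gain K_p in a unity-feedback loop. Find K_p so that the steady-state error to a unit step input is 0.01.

K_p = 83.8

For a type-0 loop with proportional control, e_ss = 1/(1 + K_p·G_p(0)).
G_p(0) = 1.182. Require 1/(1 + K_p·1.182) = 0.01, so 1 + 1.182·K_p = 100.
K_p = (100 − 1)/1.182 = 83.8.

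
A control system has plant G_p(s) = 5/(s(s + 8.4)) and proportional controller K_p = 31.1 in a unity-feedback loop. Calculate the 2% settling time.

The closed-loop denominator s² + 8.4s + 155.5 gives ω_n = √155.5 = 12.47 and ζ = 8.4/(2ω_n) = 0.3368.
2% settling time T_s ≈ 4/(ζω_n) = 4/4.2 = 0.952 s.

T_s ≈ 0.952 s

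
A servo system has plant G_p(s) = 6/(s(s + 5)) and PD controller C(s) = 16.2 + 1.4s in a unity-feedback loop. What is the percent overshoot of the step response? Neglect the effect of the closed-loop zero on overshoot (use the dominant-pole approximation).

Forward path: (16.2 + 1.4s)·6/(s(s+5)). The closed-loop characteristic equation is s² + (5 + 6·1.4)s + 6·16.2 = 0.
That is s² + 13.4s + 97.2 = 0, so ω_n = 9.859 rad/s and ζ = 13.4/(2·9.859) = 0.6796.
%OS = 100·exp(−πζ/√(1−ζ²)) = 5.45%.

5.45%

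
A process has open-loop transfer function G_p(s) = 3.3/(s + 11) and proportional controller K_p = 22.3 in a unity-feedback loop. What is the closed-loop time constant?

Closed-loop transfer function: T(s) = K_p·G_p(s)/(1 + K_p·G_p(s)) = 73.59/(s + 11 + 73.59) = 73.59/(s + 84.59).
Time constant τ = 1/84.59 = 0.0118 s.

τ = 0.0118 s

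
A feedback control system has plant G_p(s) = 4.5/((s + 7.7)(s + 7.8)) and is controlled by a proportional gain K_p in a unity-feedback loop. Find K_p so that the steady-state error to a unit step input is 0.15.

K_p = 75.6

Steady-state error for a unit step on this type-0 loop is 1/(1 + K_p·G_p(0)).
G_p(0) = 0.07493. Require 1/(1 + K_p·0.07493) = 0.15, so 1 + 0.07493·K_p = 6.667.
K_p = (6.667 − 1)/0.07493 = 75.6.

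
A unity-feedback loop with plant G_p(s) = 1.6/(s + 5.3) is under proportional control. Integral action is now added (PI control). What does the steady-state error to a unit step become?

Adding integral action puts a pole at s = 0 in the forward path, raising the system type to 1; a type-1 loop has zero steady-state error to a step.

0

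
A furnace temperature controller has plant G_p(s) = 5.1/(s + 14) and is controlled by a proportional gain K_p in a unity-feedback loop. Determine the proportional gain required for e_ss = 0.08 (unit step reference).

The loop is type 0, so e_ss(step) = 1/(1 + K_pos) with K_pos = K_p·G_p(0).
G_p(0) = 0.3643. Require 1/(1 + K_p·0.3643) = 0.08, so 1 + 0.3643·K_p = 12.5.
K_p = (12.5 − 1)/0.3643 = 31.6.

K_p = 31.6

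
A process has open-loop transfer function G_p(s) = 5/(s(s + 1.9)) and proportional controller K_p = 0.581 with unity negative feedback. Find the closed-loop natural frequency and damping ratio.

1 + K_p·G_p(s) = 0 gives s² + 1.9s + 2.905 = 0.
Matching s² + 2ζω_n s + ω_n²: ω_n = √2.905 = 1.704 rad/s and 2ζω_n = 1.9, so ζ = 1.9/(2·1.704) = 0.557.

ω_n = 1.7 rad/s, ζ = 0.557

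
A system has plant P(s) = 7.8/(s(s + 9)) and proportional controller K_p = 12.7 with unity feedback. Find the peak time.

From 1 + K_pP(s) = 0: s² + 9s + 99.06 = 0 ⇒ ω_n = 9.953, ζ = 0.4521.
Damped frequency ω_d = ω_n√(1−ζ²) = 8.877 rad/s, so peak time T_p = π/ω_d = 0.354 s.

T_p = 0.354 s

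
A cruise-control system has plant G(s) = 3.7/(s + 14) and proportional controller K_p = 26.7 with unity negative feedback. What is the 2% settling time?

Closed-loop transfer function: T(s) = K_p·G(s)/(1 + K_p·G(s)) = 98.79/(s + 14 + 98.79) = 98.79/(s + 112.8).
Time constant τ = 1/112.8 = 0.008866 s, so the 2% settling time is about 4τ = 0.0355 s.

T_s ≈ 0.0355 s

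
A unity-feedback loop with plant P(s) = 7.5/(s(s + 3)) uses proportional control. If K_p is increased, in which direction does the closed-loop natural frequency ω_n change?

ω_n = √(7.5·K_p), which grows with K_p.

increase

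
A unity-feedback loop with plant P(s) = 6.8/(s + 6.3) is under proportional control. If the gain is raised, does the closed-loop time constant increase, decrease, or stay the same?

decrease

The closed-loop bandwidth 6.3+K_p·6.8 grows with K_p, so τ shrinks.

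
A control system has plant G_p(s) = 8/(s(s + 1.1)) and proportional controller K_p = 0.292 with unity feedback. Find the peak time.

T_p = 2.2 s

Closed-loop characteristic equation: s² + 1.1s + 2.336 = 0, so ω_n = 1.528 rad/s and ζ = 1.1/(2·1.528) = 0.3599.
Damped frequency ω_d = ω_n√(1−ζ²) = 1.426 rad/s, so peak time T_p = π/ω_d = 2.2 s.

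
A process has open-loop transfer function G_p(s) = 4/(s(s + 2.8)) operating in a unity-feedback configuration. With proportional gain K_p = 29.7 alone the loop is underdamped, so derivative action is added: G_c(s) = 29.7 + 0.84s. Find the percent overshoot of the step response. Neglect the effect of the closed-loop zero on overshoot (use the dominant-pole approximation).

39.6%

Forward path: (29.7 + 0.84s)·4/(s(s+2.8)). The closed-loop characteristic equation is s² + (2.8 + 4·0.84)s + 4·29.7 = 0.
That is s² + 6.16s + 118.8 = 0, so ω_n = 10.9 rad/s and ζ = 6.16/(2·10.9) = 0.2826.
%OS = 100·exp(−πζ/√(1−ζ²)) = 39.6%.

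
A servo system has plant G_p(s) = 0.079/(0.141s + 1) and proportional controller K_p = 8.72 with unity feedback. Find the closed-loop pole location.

Closed loop: T(s) = K_p·G_p/(1+K_p·G_p) = 0.6889/(0.141s + 1 + 0.6889), with pole at s = −(1 + 0.6889)/0.141 = −11.98.

s = -11.98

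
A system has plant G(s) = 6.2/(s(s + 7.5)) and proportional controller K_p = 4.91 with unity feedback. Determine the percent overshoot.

5.44%

The closed-loop denominator s² + 7.5s + 30.44 gives ω_n = √30.44 = 5.517 and ζ = 7.5/(2ω_n) = 0.6797.
%OS = 100·exp(−πζ/√(1−ζ²)) = 100·exp(−π·0.6797/√0.5381) = 5.44%.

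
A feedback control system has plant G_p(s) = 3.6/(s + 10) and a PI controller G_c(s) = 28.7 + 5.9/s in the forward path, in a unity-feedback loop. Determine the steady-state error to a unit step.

The open loop G_c(s)G_p(s) has a pole at the origin (type 1), so the static position error constant is infinite and e_ss = 1/(1+∞) = 0.

0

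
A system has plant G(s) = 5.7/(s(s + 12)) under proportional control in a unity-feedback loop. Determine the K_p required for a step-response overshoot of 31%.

K_p = 51.8

From %OS = 100·exp(−πζ/√(1−ζ²)) = 31%, ζ = −ln(0.31)/√(π²+ln²(0.31)) = 0.3493.
Characteristic equation s² + 12s + 5.7K_p = 0 gives ζ = 12/(2√(5.7K_p)).
Setting ζ = 0.3493: √(5.7K_p) = 12/(2·0.3493) = 17.18, so K_p = 295/5.7 = 51.8.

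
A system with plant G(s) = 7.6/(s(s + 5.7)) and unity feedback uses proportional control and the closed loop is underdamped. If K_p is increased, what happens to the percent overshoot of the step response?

increase

Characteristic equation s² + 5.7s + K_p·7.6 = 0: raising K_p raises ω_n while 2ζω_n = 5.7 is fixed, so ζ falls and overshoot grows.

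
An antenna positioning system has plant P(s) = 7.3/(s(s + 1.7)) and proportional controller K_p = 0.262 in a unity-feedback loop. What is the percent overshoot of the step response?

The closed-loop denominator s² + 1.7s + 1.913 gives ω_n = √1.913 = 1.383 and ζ = 1.7/(2ω_n) = 0.6146.
%OS = 100·exp(−πζ/√(1−ζ²)) = 100·exp(−π·0.6146/√0.6222) = 8.65%.

8.65%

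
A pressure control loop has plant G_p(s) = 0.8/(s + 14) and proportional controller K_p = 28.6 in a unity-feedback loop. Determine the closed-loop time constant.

τ = 0.0271 s

Closed-loop transfer function: T(s) = K_p·G_p(s)/(1 + K_p·G_p(s)) = 22.88/(s + 14 + 22.88) = 22.88/(s + 36.88).
Time constant τ = 1/36.88 = 0.0271 s.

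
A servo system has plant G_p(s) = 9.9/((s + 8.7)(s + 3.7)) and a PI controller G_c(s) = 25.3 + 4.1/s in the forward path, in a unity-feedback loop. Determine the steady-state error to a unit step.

The open loop G_c(s)G_p(s) has a pole at the origin (type 1), so the static position error constant is infinite and e_ss = 1/(1+∞) = 0.

0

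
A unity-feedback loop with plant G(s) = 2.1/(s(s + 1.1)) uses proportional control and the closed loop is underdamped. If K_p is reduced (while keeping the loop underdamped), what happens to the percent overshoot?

ζ = 1.1/(2√(2.1K_p)) rises as K_p falls; higher damping means less overshoot.

decrease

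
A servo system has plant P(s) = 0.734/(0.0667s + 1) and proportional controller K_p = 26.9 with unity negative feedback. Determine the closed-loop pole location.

s = -311

Closed loop: T(s) = K_p·P/(1+K_p·P) = 19.74/(0.0667s + 1 + 19.74), with pole at s = −(1 + 19.74)/0.0667 = −311.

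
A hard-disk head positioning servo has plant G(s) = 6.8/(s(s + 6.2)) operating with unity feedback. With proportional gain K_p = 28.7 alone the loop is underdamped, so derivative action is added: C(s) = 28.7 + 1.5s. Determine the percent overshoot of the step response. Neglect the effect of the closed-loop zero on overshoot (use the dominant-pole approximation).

10.3%

Forward path: (28.7 + 1.5s)·6.8/(s(s+6.2)). The closed-loop characteristic equation is s² + (6.2 + 6.8·1.5)s + 6.8·28.7 = 0.
That is s² + 16.4s + 195.2 = 0, so ω_n = 13.97 rad/s and ζ = 16.4/(2·13.97) = 0.587.
%OS = 100·exp(−πζ/√(1−ζ²)) = 10.3%.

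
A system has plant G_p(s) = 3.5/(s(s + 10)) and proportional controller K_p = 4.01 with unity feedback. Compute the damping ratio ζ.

ζ = 1.33

With unity feedback the closed-loop characteristic equation is s² + 10s + 4.01·3.5 = s² + 10s + 14.04 = 0.
Matching s² + 2ζω_n s + ω_n²: ω_n = √14.04 = 3.746 rad/s and 2ζω_n = 10, so ζ = 10/(2·3.746) = 1.33.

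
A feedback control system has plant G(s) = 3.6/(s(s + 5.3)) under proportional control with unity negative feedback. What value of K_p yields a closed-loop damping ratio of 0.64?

K_p = 4.76

Closed-loop characteristic equation: s² + 5.3s + K_p·3.6 = 0.
So ω_n = √(3.6K_p) and 2ζω_n = 5.3, giving ζ = 5.3/(2√(3.6K_p)).
Setting ζ = 0.64: √(3.6K_p) = 5.3/(2·0.64) = 4.141, so K_p = 17.14/3.6 = 4.76.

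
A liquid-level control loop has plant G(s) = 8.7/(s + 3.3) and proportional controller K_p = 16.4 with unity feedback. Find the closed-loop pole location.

Closed-loop transfer function: T(s) = K_p·G(s)/(1 + K_p·G(s)) = 142.7/(s + 3.3 + 142.7) = 142.7/(s + 146).
The closed-loop pole is at s = −146.

s = -146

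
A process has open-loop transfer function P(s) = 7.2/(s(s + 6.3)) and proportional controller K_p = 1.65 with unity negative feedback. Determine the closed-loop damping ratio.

ζ = 0.914

The closed-loop denominator is s(s+6.3) + 1.65·7.2 = s² + 6.3s + 11.88.
So ω_n² = 11.88 ⇒ ω_n = 3.447 rad/s, and ζ = 6.3/(2ω_n) = 0.914.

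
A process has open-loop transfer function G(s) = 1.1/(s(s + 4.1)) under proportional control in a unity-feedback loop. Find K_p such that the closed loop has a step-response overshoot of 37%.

From %OS = 100·exp(−πζ/√(1−ζ²)) = 37%, ζ = −ln(0.37)/√(π²+ln²(0.37)) = 0.3017.
Characteristic equation s² + 4.1s + 1.1K_p = 0 gives ζ = 4.1/(2√(1.1K_p)).
Setting ζ = 0.3017: √(1.1K_p) = 4.1/(2·0.3017) = 6.794, so K_p = 46.16/1.1 = 42.

K_p = 42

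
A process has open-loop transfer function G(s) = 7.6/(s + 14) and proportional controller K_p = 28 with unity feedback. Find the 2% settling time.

T_s ≈ 0.0176 s

Closed-loop transfer function: T(s) = K_p·G(s)/(1 + K_p·G(s)) = 212.8/(s + 14 + 212.8) = 212.8/(s + 226.8).
Time constant τ = 1/226.8 = 0.004409 s, so the 2% settling time is about 4τ = 0.0176 s.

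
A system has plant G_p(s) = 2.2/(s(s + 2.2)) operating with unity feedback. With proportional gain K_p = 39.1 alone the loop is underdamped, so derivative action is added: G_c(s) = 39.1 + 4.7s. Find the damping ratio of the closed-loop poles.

ζ = 0.676

Forward path: (39.1 + 4.7s)·2.2/(s(s+2.2)). The closed-loop characteristic equation is s² + (2.2 + 2.2·4.7)s + 2.2·39.1 = 0.
That is s² + 12.54s + 86.02 = 0, so ω_n = 9.275 rad/s and ζ = 12.54/(2·9.275) = 0.676.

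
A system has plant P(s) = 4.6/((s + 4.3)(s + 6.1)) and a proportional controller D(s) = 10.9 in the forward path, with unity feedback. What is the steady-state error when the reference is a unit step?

0.343

The loop is type 0. Static position error constant K_pos = D(0)·P(0) = 10.9·0.1754 = 1.912.
Steady-state error to a unit step: e_ss = 1/(1+K_pos) = 1/2.912 = 0.343.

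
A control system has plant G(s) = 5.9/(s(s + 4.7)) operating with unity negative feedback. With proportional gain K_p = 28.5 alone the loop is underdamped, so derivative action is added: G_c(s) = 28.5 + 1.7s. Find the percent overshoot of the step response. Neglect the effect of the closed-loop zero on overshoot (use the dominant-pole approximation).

Forward path: (28.5 + 1.7s)·5.9/(s(s+4.7)). The closed-loop characteristic equation is s² + (4.7 + 5.9·1.7)s + 5.9·28.5 = 0.
That is s² + 14.73s + 168.2 = 0, so ω_n = 12.97 rad/s and ζ = 14.73/(2·12.97) = 0.568.
%OS = 100·exp(−πζ/√(1−ζ²)) = 11.4%.

11.4%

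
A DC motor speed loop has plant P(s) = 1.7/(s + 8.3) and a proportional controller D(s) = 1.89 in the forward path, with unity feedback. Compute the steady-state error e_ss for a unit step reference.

The loop is type 0. Static position error constant K_pos = D(0)·P(0) = 1.89·0.2048 = 0.3871.
Steady-state error to a unit step: e_ss = 1/(1+K_pos) = 1/1.387 = 0.721.

0.721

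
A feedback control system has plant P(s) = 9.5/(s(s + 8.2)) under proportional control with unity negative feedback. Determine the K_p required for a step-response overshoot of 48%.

From %OS = 100·exp(−πζ/√(1−ζ²)) = 48%, ζ = −ln(0.48)/√(π²+ln²(0.48)) = 0.2275.
Characteristic equation s² + 8.2s + 9.5K_p = 0 gives ζ = 8.2/(2√(9.5K_p)).
Setting ζ = 0.2275: √(9.5K_p) = 8.2/(2·0.2275) = 18.02, so K_p = 324.8/9.5 = 34.2.

K_p = 34.2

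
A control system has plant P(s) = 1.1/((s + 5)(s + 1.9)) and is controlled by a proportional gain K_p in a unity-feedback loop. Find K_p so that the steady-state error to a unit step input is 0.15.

K_p = 48.9

For a type-0 loop with proportional control, e_ss = 1/(1 + K_p·P(0)).
P(0) = 0.1158. Require 1/(1 + K_p·0.1158) = 0.15, so 1 + 0.1158·K_p = 6.667.
K_p = (6.667 − 1)/0.1158 = 48.9.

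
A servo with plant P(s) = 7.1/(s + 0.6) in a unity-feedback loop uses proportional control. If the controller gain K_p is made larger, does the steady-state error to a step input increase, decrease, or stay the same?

e_ss = 1/(1 + K_p·P(0)); a larger K_p raises the denominator, so e_ss decreases.

decrease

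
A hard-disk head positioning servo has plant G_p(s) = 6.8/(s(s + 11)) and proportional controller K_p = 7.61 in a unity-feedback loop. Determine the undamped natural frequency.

ω_n = 7.19 rad/s

With unity feedback the closed-loop characteristic equation is s² + 11s + 7.61·6.8 = s² + 11s + 51.75 = 0.
Matching s² + 2ζω_n s + ω_n²: ω_n = √51.75 = 7.194 rad/s and 2ζω_n = 11, so ζ = 11/(2·7.194) = 0.765.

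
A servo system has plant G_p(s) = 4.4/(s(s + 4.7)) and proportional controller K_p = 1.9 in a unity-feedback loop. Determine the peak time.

The closed-loop denominator s² + 4.7s + 8.36 gives ω_n = √8.36 = 2.891 and ζ = 4.7/(2ω_n) = 0.8128.
Damped frequency ω_d = ω_n√(1−ζ²) = 1.684 rad/s, so peak time T_p = π/ω_d = 1.87 s.

T_p = 1.87 s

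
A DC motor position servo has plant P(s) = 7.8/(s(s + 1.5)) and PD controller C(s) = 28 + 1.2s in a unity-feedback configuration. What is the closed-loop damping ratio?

Forward path: (28 + 1.2s)·7.8/(s(s+1.5)). The closed-loop characteristic equation is s² + (1.5 + 7.8·1.2)s + 7.8·28 = 0.
That is s² + 10.86s + 218.4 = 0, so ω_n = 14.78 rad/s and ζ = 10.86/(2·14.78) = 0.3674.

ζ = 0.367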